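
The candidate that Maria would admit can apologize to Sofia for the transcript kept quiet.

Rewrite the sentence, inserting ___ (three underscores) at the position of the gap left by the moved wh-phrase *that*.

The filler 'that' is interpreted as the subject of the clause embedded under 'admit'. The gap is right after 'admit'.

The candidate that Maria would admit ___ can apologize to Sofia for the transcript kept quiet.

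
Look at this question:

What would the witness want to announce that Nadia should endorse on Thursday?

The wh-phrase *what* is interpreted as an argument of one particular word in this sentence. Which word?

endorse

Before movement: The witness would want to announce that Nadia should endorse what on Thursday.
'what' functions as the direct object of 'endorse'. It moves to the left edge, and the trace sits right after 'endorse':
What would the witness want to announce that Nadia should endorse ___ on Thursday?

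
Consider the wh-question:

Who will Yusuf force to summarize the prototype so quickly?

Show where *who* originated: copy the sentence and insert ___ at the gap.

Who will Yusuf force ___ to summarize the prototype so quickly?

In situ: Yusuf will force who to summarize the prototype so quickly.
'who' is the direct object of 'force'. The gap is right after 'force'.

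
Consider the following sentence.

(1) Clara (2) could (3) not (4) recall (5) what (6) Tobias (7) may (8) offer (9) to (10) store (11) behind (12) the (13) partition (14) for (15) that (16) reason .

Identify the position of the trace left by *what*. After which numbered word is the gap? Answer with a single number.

10

Pre-movement form: Tobias may offer to store what behind the partition for that reason.
The filler 'what' is interpreted as the direct object of 'store'. It moves to the left edge, and the trace sits right after 'store':
Clara could not recall what Tobias may offer to store ___ behind the partition for that reason.
'store' is word 10.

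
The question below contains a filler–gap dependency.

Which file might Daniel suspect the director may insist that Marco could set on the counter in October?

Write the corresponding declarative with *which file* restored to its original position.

'which file' functions as the direct object of 'set'. Wh-movement fronts it, leaving a gap right after 'set':
Which file might Daniel suspect the director may insist that Marco could set ___ on the counter in October?

Daniel might suspect the director may insist that Marco could set which file on the counter in October.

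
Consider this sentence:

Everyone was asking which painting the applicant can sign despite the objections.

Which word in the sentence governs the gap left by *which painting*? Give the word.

sign

Underlying clause: The applicant can sign which painting despite the objections.
The filler 'which painting' is interpreted as the direct object of 'sign'. It moves to the left edge, and the trace sits right after 'sign':
Everyone was asking which painting the applicant can sign ___ despite the objections.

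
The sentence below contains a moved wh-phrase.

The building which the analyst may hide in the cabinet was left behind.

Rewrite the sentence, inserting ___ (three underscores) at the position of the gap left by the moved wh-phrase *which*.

The filler 'which' is interpreted as the direct object of 'hide'. The gap is right after 'hide'.

The building which the analyst may hide ___ in the cabinet was left behind.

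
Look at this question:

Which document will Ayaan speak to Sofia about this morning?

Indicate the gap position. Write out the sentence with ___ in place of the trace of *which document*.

Which document will Ayaan speak to Sofia about ___ this morning?

Underlying clause: Ayaan will speak to Sofia about which document this morning.
'which document' functions as the object of the preposition 'about'. The gap is right after 'about'.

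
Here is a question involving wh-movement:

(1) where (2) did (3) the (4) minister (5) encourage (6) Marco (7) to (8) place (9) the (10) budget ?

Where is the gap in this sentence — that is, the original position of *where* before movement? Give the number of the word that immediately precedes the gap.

Underlying clause: The minister did encourage Marco to place the budget where.
The filler 'where' is interpreted as the locative complement of 'place'. It moves to the left edge, and the trace sits right after 'budget':
Where did the minister encourage Marco to place the budget ___?
'budget' is word 10.

10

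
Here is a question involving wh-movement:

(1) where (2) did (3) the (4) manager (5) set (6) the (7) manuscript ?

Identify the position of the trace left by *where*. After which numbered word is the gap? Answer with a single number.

7

In situ: The manager did set the manuscript where.
The filler 'where' is interpreted as the locative complement of 'set'. Wh-movement fronts it, leaving a gap right after 'manuscript':
Where did the manager set the manuscript ___?
'manuscript' is word 7.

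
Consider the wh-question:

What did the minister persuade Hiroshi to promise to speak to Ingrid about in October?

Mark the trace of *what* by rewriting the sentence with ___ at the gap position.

What did the minister persuade Hiroshi to promise to speak to Ingrid about ___ in October?

Underlying clause: The minister did persuade Hiroshi to promise to speak to Ingrid about what in October.
'what' functions as the object of the preposition 'about'. The gap is right after 'about'.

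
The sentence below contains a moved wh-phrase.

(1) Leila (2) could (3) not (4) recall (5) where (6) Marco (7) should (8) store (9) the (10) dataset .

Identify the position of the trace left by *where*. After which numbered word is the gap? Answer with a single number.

10

Before movement: Marco should store the dataset where.
'where' is the locative complement of 'store'. Wh-movement fronts it, leaving a gap right after 'dataset':
Leila could not recall where Marco should store the dataset ___.
'dataset' is word 10.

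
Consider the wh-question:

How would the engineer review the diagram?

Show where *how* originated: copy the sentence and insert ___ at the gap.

How would the engineer review the diagram ___?

Pre-movement form: The engineer would review the diagram how.
The filler 'how' is interpreted as the manner adjunct. The gap is right after 'diagram'.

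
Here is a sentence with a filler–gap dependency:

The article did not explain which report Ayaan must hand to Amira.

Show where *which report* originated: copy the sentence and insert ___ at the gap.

The article did not explain which report Ayaan must hand ___ to Amira.

Before movement: Ayaan must hand which report to Amira.
The filler 'which report' is interpreted as the direct object of 'hand'. The gap is right after 'hand'.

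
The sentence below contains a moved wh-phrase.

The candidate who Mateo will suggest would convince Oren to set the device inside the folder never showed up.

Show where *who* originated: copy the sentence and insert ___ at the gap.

'who' functions as the subject of the clause embedded under 'suggest'. The gap is right after 'suggest'.

The candidate who Mateo will suggest ___ would convince Oren to set the device inside the folder never showed up.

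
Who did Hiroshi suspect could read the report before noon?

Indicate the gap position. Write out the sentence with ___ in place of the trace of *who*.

Who did Hiroshi suspect ___ could read the report before noon?

Underlying clause: Hiroshi did suspect who could read the report before noon.
The filler 'who' is interpreted as the subject of the clause embedded under 'suspect'. The gap is right after 'suspect'.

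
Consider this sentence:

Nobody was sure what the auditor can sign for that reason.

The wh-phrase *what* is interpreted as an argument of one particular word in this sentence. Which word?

sign

Pre-movement form: The auditor can sign what for that reason.
The filler 'what' is interpreted as the direct object of 'sign'. Wh-movement fronts it, leaving a gap right after 'sign':
Nobody was sure what the auditor can sign ___ for that reason.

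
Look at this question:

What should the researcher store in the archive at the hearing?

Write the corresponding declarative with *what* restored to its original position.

'what' functions as the direct object of 'store'. Wh-movement fronts it, leaving a gap right after 'store':
What should the researcher store ___ in the archive at the hearing?

The researcher should store what in the archive at the hearing.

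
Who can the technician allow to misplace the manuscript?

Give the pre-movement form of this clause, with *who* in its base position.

'who' is the direct object of 'allow'. Fronting leaves a gap immediately after 'allow':
Who can the technician allow ___ to misplace the manuscript?

The technician can allow who to misplace the manuscript.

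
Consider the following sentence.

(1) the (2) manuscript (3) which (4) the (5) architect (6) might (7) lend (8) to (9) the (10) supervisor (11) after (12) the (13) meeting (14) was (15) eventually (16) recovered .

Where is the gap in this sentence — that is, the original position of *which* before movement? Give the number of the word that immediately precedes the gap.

7

The filler 'which' is interpreted as the direct object of 'lend'. Wh-movement fronts it, leaving a gap right after 'lend':
The manuscript which the architect might lend ___ to the supervisor after the meeting was eventually recovered.
'lend' is word 7.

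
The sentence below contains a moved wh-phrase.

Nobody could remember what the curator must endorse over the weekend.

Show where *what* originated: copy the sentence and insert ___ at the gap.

Nobody could remember what the curator must endorse ___ over the weekend.

Underlying clause: The curator must endorse what over the weekend.
The filler 'what' is interpreted as the direct object of 'endorse'. The gap is right after 'endorse'.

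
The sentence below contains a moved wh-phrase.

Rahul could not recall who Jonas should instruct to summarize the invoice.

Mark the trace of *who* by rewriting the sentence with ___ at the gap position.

Rahul could not recall who Jonas should instruct ___ to summarize the invoice.

Underlying clause: Jonas should instruct who to summarize the invoice.
The filler 'who' is interpreted as the direct object of 'instruct'. The gap is right after 'instruct'.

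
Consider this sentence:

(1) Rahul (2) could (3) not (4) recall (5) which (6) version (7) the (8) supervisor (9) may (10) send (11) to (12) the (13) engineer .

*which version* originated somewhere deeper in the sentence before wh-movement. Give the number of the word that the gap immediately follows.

In situ: The supervisor may send which version to the engineer.
The filler 'which version' is interpreted as the direct object of 'send'. It moves to the left edge, and the trace sits right after 'send':
Rahul could not recall which version the supervisor may send ___ to the engineer.
'send' is word 10.

10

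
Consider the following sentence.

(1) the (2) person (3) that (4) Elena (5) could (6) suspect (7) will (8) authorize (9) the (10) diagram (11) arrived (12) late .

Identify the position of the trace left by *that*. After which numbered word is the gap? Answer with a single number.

6

The filler 'that' is interpreted as the subject of the clause embedded under 'suspect'. It moves to the left edge, and the trace sits right after 'suspect':
The person that Elena could suspect ___ will authorize the diagram arrived late.
'suspect' is word 6.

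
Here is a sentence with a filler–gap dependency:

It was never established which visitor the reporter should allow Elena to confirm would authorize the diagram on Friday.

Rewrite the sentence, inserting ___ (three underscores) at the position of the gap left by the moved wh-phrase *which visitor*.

It was never established which visitor the reporter should allow Elena to confirm ___ would authorize the diagram on Friday.

In situ: The reporter should allow Elena to confirm which visitor would authorize the diagram on Friday.
'which visitor' is the subject of the clause embedded under 'confirm'. The gap is right after 'confirm'.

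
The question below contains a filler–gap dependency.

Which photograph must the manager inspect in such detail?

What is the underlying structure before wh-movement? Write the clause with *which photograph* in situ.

'which photograph' is the direct object of 'inspect'. Fronting leaves a gap immediately after 'inspect':
Which photograph must the manager inspect ___ in such detail?

The manager must inspect which photograph in such detail.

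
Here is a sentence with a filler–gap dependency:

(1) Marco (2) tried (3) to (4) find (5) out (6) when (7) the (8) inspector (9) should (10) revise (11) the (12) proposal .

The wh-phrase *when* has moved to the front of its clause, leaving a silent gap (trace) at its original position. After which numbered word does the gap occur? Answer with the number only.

12

Pre-movement form: The inspector should revise the proposal when.
'when' is the temporal adjunct. Fronting leaves a gap immediately after 'proposal':
Marco tried to find out when the inspector should revise the proposal ___.
'proposal' is word 12.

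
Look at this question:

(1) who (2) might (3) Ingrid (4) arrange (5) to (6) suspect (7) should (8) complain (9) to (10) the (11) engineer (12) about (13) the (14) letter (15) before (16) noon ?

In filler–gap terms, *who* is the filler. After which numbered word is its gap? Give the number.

6

In situ: Ingrid might arrange to suspect who should complain to the engineer about the letter before noon.
'who' functions as the subject of the clause embedded under 'suspect'. Fronting leaves a gap immediately after 'suspect':
Who might Ingrid arrange to suspect ___ should complain to the engineer about the letter before noon?
'suspect' is word 6.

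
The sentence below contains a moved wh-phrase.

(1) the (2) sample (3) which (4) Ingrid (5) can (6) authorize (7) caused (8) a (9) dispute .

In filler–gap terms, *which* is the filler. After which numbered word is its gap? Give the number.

6

'which' is the direct object of 'authorize'. Wh-movement fronts it, leaving a gap right after 'authorize':
The sample which Ingrid can authorize ___ caused a dispute.
'authorize' is word 6.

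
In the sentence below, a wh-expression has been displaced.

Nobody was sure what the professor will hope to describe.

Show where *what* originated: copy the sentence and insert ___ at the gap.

Underlying clause: The professor will hope to describe what.
The filler 'what' is interpreted as the direct object of 'describe'. The gap is right after 'describe'.

Nobody was sure what the professor will hope to describe ___.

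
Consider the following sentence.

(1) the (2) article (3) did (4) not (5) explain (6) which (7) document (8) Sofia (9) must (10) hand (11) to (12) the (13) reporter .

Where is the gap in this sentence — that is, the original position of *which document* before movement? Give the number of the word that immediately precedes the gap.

10

Before movement: Sofia must hand which document to the reporter.
'which document' is the direct object of 'hand'. Wh-movement fronts it, leaving a gap right after 'hand':
The article did not explain which document Sofia must hand ___ to the reporter.
'hand' is word 10.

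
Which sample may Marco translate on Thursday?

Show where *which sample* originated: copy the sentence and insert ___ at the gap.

Which sample may Marco translate ___ on Thursday?

Before movement: Marco may translate which sample on Thursday.
The filler 'which sample' is interpreted as the direct object of 'translate'. The gap is right after 'translate'.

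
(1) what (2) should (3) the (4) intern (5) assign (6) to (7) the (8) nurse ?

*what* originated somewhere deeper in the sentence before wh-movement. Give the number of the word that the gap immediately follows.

5

Underlying clause: The intern should assign what to the nurse.
'what' functions as the direct object of 'assign'. Wh-movement fronts it, leaving a gap right after 'assign':
What should the intern assign ___ to the nurse?
'assign' is word 5.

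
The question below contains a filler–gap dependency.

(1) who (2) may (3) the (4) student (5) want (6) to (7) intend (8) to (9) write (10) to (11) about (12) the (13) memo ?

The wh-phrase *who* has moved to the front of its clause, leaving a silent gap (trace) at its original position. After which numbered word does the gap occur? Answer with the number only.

10

Pre-movement form: The student may want to intend to write to who about the memo.
'who' is the object of the preposition 'to'. It moves to the left edge, and the trace sits right after 'to':
Who may the student want to intend to write to ___ about the memo?
'to' is word 10.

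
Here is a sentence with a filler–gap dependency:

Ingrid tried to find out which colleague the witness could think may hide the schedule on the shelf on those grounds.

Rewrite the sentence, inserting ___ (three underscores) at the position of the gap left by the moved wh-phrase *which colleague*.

Ingrid tried to find out which colleague the witness could think ___ may hide the schedule on the shelf on those grounds.

Before movement: The witness could think which colleague may hide the schedule on the shelf on those grounds.
'which colleague' functions as the subject of the clause embedded under 'think'. The gap is right after 'think'.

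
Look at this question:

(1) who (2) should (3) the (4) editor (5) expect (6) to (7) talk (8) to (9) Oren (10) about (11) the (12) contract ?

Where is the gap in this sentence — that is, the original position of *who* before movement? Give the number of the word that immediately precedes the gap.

5

Before movement: The editor should expect who to talk to Oren about the contract.
'who' is the direct object of 'expect'. Fronting leaves a gap immediately after 'expect':
Who should the editor expect ___ to talk to Oren about the contract?
'expect' is word 5.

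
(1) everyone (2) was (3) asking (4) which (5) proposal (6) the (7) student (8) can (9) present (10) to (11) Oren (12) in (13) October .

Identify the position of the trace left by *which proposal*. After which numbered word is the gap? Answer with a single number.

9

In situ: The student can present which proposal to Oren in October.
The filler 'which proposal' is interpreted as the direct object of 'present'. Wh-movement fronts it, leaving a gap right after 'present':
Everyone was asking which proposal the student can present ___ to Oren in October.
'present' is word 9.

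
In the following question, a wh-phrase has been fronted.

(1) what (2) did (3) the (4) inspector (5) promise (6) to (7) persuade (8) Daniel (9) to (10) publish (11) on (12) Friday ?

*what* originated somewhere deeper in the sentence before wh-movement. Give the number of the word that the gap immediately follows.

10

Before movement: The inspector did promise to persuade Daniel to publish what on Friday.
The filler 'what' is interpreted as the direct object of 'publish'. It moves to the left edge, and the trace sits right after 'publish':
What did the inspector promise to persuade Daniel to publish ___ on Friday?
'publish' is word 10.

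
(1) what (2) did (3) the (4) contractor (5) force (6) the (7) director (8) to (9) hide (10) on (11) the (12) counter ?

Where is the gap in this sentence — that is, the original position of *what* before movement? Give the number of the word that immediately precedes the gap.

9

Pre-movement form: The contractor did force the director to hide what on the counter.
'what' functions as the direct object of 'hide'. Wh-movement fronts it, leaving a gap right after 'hide':
What did the contractor force the director to hide ___ on the counter?
'hide' is word 9.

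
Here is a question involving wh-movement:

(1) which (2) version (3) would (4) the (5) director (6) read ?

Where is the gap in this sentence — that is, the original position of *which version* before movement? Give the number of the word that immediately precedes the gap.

6

Pre-movement form: The director would read which version.
'which version' is the direct object of 'read'. Fronting leaves a gap immediately after 'read':
Which version would the director read ___?
'read' is word 6.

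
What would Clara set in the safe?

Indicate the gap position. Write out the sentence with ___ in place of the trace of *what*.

Underlying clause: Clara would set what in the safe.
'what' functions as the direct object of 'set'. The gap is right after 'set'.

What would Clara set ___ in the safe?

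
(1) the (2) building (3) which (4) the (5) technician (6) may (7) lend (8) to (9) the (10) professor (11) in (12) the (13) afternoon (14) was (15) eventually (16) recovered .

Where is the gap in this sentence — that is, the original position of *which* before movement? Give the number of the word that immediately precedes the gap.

7

'which' functions as the direct object of 'lend'. Wh-movement fronts it, leaving a gap right after 'lend':
The building which the technician may lend ___ to the professor in the afternoon was eventually recovered.
'lend' is word 7.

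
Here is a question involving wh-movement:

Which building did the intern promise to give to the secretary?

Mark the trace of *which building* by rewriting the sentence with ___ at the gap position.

Before movement: The intern did promise to give which building to the secretary.
'which building' is the direct object of 'give'. The gap is right after 'give'.

Which building did the intern promise to give ___ to the secretary?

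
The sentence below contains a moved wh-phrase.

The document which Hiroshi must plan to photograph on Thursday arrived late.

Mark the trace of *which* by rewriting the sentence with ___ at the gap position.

'which' functions as the direct object of 'photograph'. The gap is right after 'photograph'.

The document which Hiroshi must plan to photograph ___ on Thursday arrived late.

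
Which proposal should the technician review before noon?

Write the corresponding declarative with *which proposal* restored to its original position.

The technician should review which proposal before noon.

'which proposal' is the direct object of 'review'. Wh-movement fronts it, leaving a gap right after 'review':
Which proposal should the technician review ___ before noon?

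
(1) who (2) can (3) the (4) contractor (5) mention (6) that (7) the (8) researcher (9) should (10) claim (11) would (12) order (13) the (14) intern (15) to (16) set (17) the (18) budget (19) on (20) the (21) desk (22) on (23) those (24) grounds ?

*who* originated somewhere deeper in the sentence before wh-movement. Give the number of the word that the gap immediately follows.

10

Before movement: The contractor can mention that the researcher should claim who would order the intern to set the budget on the desk on those grounds.
The filler 'who' is interpreted as the subject of the clause embedded under 'claim'. Wh-movement fronts it, leaving a gap right after 'claim':
Who can the contractor mention that the researcher should claim ___ would order the intern to set the budget on the desk on those grounds?
'claim' is word 10.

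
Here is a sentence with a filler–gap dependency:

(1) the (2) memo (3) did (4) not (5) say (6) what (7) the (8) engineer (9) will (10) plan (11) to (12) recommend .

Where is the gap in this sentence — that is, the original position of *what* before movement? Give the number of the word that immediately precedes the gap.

In situ: The engineer will plan to recommend what.
'what' is the direct object of 'recommend'. Fronting leaves a gap immediately after 'recommend':
The memo did not say what the engineer will plan to recommend ___.
'recommend' is word 12.

12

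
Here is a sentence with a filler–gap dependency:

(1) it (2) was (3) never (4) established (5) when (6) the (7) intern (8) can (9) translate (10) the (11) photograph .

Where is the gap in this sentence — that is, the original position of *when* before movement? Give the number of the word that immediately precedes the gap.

Underlying clause: The intern can translate the photograph when.
'when' is the temporal adjunct. Wh-movement fronts it, leaving a gap right after 'photograph':
It was never established when the intern can translate the photograph ___.
'photograph' is word 11.

11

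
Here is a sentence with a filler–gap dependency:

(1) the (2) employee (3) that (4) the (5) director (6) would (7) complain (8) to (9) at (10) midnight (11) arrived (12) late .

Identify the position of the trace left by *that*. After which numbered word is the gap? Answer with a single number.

'that' functions as the object of the preposition 'to'. It moves to the left edge, and the trace sits right after 'to':
The employee that the director would complain to ___ at midnight arrived late.
'to' is word 8.

8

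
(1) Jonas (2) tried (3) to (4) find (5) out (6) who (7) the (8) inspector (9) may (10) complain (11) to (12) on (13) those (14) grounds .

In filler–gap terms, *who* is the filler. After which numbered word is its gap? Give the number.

Pre-movement form: The inspector may complain to who on those grounds.
'who' functions as the object of the preposition 'to'. It moves to the left edge, and the trace sits right after 'to':
Jonas tried to find out who the inspector may complain to ___ on those grounds.
'to' is word 11.

11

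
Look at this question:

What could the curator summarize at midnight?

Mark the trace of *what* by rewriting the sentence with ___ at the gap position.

What could the curator summarize ___ at midnight?

In situ: The curator could summarize what at midnight.
'what' functions as the direct object of 'summarize'. The gap is right after 'summarize'.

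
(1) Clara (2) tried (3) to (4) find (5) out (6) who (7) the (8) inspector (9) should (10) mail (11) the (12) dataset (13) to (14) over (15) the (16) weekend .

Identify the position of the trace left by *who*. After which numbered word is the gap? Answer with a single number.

13

Pre-movement form: The inspector should mail the dataset to who over the weekend.
'who' functions as the object of the preposition 'to' (recipient of 'mail'). Wh-movement fronts it, leaving a gap right after 'to':
Clara tried to find out who the inspector should mail the dataset to ___ over the weekend.
'to' is word 13.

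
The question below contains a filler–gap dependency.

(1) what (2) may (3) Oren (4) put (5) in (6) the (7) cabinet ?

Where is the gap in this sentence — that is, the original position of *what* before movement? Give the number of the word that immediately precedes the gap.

4

Underlying clause: Oren may put what in the cabinet.
The filler 'what' is interpreted as the direct object of 'put'. Wh-movement fronts it, leaving a gap right after 'put':
What may Oren put ___ in the cabinet?
'put' is word 4.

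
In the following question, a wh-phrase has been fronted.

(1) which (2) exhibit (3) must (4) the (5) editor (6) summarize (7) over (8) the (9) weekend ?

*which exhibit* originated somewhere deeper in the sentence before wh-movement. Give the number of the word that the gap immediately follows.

In situ: The editor must summarize which exhibit over the weekend.
'which exhibit' is the direct object of 'summarize'. Fronting leaves a gap immediately after 'summarize':
Which exhibit must the editor summarize ___ over the weekend?
'summarize' is word 6.

6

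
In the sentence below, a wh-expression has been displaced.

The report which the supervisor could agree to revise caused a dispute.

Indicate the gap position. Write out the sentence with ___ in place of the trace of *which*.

The report which the supervisor could agree to revise ___ caused a dispute.

The filler 'which' is interpreted as the direct object of 'revise'. The gap is right after 'revise'.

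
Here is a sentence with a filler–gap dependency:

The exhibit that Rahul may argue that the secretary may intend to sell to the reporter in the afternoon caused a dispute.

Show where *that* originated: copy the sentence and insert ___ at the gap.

The exhibit that Rahul may argue that the secretary may intend to sell ___ to the reporter in the afternoon caused a dispute.

The filler 'that' is interpreted as the direct object of 'sell'. The gap is right after 'sell'.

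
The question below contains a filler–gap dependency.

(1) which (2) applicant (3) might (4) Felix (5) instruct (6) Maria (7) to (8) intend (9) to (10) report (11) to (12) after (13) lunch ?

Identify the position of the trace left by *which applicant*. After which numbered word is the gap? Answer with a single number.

Before movement: Felix might instruct Maria to intend to report to which applicant after lunch.
'which applicant' functions as the object of the preposition 'to'. Wh-movement fronts it, leaving a gap right after 'to':
Which applicant might Felix instruct Maria to intend to report to ___ after lunch?
'to' is word 11.

11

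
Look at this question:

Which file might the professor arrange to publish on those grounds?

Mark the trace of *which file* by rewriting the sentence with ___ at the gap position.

Which file might the professor arrange to publish ___ on those grounds?

In situ: The professor might arrange to publish which file on those grounds.
'which file' is the direct object of 'publish'. The gap is right after 'publish'.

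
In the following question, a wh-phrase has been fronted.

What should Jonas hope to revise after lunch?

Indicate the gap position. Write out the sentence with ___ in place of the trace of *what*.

Pre-movement form: Jonas should hope to revise what after lunch.
The filler 'what' is interpreted as the direct object of 'revise'. The gap is right after 'revise'.

What should Jonas hope to revise ___ after lunch?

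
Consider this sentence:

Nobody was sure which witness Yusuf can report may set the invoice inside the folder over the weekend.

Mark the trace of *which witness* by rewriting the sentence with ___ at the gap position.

In situ: Yusuf can report which witness may set the invoice inside the folder over the weekend.
'which witness' functions as the subject of the clause embedded under 'report'. The gap is right after 'report'.

Nobody was sure which witness Yusuf can report ___ may set the invoice inside the folder over the weekend.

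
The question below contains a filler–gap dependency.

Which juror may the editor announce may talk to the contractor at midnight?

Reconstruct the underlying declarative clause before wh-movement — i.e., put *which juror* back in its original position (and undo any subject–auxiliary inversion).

The editor may announce which juror may talk to the contractor at midnight.

The filler 'which juror' is interpreted as the subject of the clause embedded under 'announce'. It moves to the left edge, and the trace sits right after 'announce':
Which juror may the editor announce ___ may talk to the contractor at midnight?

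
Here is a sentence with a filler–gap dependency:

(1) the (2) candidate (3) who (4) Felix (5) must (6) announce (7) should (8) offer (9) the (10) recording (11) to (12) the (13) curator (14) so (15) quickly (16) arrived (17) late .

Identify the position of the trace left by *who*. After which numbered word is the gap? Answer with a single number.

The filler 'who' is interpreted as the subject of the clause embedded under 'announce'. It moves to the left edge, and the trace sits right after 'announce':
The candidate who Felix must announce ___ should offer the recording to the curator so quickly arrived late.
'announce' is word 6.

6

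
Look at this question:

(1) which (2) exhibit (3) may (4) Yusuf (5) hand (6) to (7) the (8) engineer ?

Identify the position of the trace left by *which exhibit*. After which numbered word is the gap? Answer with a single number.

5

Before movement: Yusuf may hand which exhibit to the engineer.
'which exhibit' functions as the direct object of 'hand'. Fronting leaves a gap immediately after 'hand':
Which exhibit may Yusuf hand ___ to the engineer?
'hand' is word 5.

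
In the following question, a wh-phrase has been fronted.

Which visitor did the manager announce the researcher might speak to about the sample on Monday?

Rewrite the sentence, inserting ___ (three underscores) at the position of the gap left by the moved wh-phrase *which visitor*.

Pre-movement form: The manager did announce the researcher might speak to which visitor about the sample on Monday.
'which visitor' functions as the object of the preposition 'to'. The gap is right after 'to'.

Which visitor did the manager announce the researcher might speak to ___ about the sample on Monday?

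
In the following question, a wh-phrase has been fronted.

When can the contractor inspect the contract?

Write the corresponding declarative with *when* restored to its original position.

'when' functions as the temporal adjunct. It moves to the left edge, and the trace sits right after 'contract':
When can the contractor inspect the contract ___?

The contractor can inspect the contract when.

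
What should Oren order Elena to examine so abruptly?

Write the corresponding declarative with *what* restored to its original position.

Oren should order Elena to examine what so abruptly.

'what' functions as the direct object of 'examine'. Fronting leaves a gap immediately after 'examine':
What should Oren order Elena to examine ___ so abruptly?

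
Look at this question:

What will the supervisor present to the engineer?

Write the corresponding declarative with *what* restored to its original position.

The filler 'what' is interpreted as the direct object of 'present'. Fronting leaves a gap immediately after 'present':
What will the supervisor present ___ to the engineer?

The supervisor will present what to the engineer.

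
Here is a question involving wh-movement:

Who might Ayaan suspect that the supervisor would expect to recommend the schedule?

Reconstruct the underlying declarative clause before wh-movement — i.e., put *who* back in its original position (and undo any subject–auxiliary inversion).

'who' is the direct object of 'expect'. It moves to the left edge, and the trace sits right after 'expect':
Who might Ayaan suspect that the supervisor would expect ___ to recommend the schedule?

Ayaan might suspect that the supervisor would expect who to recommend the schedule.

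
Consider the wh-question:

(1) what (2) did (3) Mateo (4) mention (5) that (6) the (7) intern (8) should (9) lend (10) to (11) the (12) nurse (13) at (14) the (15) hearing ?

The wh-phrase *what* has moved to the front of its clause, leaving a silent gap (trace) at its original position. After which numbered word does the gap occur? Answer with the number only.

9

Pre-movement form: Mateo did mention that the intern should lend what to the nurse at the hearing.
'what' functions as the direct object of 'lend'. It moves to the left edge, and the trace sits right after 'lend':
What did Mateo mention that the intern should lend ___ to the nurse at the hearing?
'lend' is word 9.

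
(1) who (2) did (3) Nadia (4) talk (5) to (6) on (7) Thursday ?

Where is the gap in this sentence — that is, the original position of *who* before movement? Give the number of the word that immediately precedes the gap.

Underlying clause: Nadia did talk to who on Thursday.
'who' is the object of the preposition 'to'. It moves to the left edge, and the trace sits right after 'to':
Who did Nadia talk to ___ on Thursday?
'to' is word 5.

5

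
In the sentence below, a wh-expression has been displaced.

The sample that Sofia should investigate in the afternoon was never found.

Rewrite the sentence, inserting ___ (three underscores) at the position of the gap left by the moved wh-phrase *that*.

The sample that Sofia should investigate ___ in the afternoon was never found.

'that' functions as the direct object of 'investigate'. The gap is right after 'investigate'.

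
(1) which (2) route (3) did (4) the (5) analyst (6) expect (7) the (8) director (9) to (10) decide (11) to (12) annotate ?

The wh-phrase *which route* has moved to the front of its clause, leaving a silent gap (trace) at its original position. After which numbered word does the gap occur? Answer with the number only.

Underlying clause: The analyst did expect the director to decide to annotate which route.
'which route' functions as the direct object of 'annotate'. It moves to the left edge, and the trace sits right after 'annotate':
Which route did the analyst expect the director to decide to annotate ___?
'annotate' is word 12.

12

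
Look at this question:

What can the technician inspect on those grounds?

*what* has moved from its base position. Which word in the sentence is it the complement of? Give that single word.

inspect

Underlying clause: The technician can inspect what on those grounds.
'what' functions as the direct object of 'inspect'. Wh-movement fronts it, leaving a gap right after 'inspect':
What can the technician inspect ___ on those grounds?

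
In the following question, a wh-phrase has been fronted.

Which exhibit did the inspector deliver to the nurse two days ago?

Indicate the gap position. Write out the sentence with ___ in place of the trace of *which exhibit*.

Which exhibit did the inspector deliver ___ to the nurse two days ago?

In situ: The inspector did deliver which exhibit to the nurse two days ago.
'which exhibit' is the direct object of 'deliver'. The gap is right after 'deliver'.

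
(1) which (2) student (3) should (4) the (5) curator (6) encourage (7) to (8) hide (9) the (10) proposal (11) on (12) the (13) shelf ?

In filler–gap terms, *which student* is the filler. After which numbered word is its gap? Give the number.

6

Before movement: The curator should encourage which student to hide the proposal on the shelf.
'which student' is the direct object of 'encourage'. It moves to the left edge, and the trace sits right after 'encourage':
Which student should the curator encourage ___ to hide the proposal on the shelf?
'encourage' is word 6.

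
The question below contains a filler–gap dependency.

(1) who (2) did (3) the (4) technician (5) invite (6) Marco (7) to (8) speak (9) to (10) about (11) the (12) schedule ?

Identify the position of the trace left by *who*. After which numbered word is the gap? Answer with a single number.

9

In situ: The technician did invite Marco to speak to who about the schedule.
The filler 'who' is interpreted as the object of the preposition 'to'. It moves to the left edge, and the trace sits right after 'to':
Who did the technician invite Marco to speak to ___ about the schedule?
'to' is word 9.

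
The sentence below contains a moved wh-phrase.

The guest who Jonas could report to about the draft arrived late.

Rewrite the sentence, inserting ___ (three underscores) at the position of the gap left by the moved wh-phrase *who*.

'who' functions as the object of the preposition 'to'. The gap is right after 'to'.

The guest who Jonas could report to ___ about the draft arrived late.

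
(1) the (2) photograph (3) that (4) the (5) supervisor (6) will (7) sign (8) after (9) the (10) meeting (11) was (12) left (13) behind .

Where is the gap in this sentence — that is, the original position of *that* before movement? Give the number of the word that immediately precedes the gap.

7

'that' functions as the direct object of 'sign'. It moves to the left edge, and the trace sits right after 'sign':
The photograph that the supervisor will sign ___ after the meeting was left behind.
'sign' is word 7.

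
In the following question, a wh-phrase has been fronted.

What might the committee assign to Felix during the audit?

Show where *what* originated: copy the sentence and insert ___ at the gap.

Pre-movement form: The committee might assign what to Felix during the audit.
The filler 'what' is interpreted as the direct object of 'assign'. The gap is right after 'assign'.

What might the committee assign ___ to Felix during the audit?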